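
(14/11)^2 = 196/121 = 1.62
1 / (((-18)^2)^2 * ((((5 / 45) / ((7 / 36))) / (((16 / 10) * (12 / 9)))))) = 7 / 196830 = 0.00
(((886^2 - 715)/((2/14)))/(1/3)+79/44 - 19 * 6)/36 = 724670707/1584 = 457494.13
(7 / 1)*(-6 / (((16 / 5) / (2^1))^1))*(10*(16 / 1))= -4200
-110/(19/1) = -110/19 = -5.79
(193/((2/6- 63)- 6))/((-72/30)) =965/824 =1.17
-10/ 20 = -1/ 2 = -0.50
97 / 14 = 6.93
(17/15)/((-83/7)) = -0.10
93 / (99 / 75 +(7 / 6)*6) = 2325 / 208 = 11.18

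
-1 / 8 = -0.12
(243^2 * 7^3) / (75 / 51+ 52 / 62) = 10673756289 / 1217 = 8770547.48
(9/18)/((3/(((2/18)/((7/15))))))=5/126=0.04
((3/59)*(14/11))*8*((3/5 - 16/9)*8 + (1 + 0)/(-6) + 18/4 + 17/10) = -3416/1947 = -1.75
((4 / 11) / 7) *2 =8 / 77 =0.10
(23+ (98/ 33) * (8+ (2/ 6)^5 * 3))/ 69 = 11371/ 16767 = 0.68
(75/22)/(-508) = -75/11176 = -0.01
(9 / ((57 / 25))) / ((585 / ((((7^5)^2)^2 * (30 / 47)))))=3989613314880600050 / 11609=343665545256318.38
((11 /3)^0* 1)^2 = 1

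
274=274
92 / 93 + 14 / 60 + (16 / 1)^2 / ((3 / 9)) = 769.22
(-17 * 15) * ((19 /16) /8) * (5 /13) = -14.56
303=303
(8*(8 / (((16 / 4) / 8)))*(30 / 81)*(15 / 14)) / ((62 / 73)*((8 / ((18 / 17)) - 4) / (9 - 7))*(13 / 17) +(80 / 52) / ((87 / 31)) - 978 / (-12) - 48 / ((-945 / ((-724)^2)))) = 14971424000 / 7872185167929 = 0.00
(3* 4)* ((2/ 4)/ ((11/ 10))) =5.45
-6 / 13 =-0.46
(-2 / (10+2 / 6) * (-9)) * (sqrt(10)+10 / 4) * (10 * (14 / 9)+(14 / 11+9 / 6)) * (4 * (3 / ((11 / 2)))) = 653220 / 3751+261288 * sqrt(10) / 3751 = 394.42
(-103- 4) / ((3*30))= -107 / 90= -1.19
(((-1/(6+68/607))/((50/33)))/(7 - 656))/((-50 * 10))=-1821/5472250000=-0.00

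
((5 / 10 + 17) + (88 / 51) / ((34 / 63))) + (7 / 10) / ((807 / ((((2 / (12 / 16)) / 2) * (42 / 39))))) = 1882670783 / 90956970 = 20.70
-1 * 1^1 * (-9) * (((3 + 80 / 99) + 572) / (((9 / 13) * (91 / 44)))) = 228020 / 63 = 3619.37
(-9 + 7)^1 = -2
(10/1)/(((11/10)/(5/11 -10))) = -10500/121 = -86.78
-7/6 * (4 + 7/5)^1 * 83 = -5229/10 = -522.90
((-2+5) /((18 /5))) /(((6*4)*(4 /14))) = 35 /288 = 0.12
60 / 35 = 12 / 7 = 1.71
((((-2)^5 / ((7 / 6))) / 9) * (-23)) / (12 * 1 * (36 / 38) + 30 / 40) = 111872 / 19341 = 5.78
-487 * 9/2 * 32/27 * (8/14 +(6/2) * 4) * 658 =-64455424/3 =-21485141.33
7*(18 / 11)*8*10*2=20160 / 11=1832.73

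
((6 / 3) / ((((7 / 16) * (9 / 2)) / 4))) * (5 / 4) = 320 / 63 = 5.08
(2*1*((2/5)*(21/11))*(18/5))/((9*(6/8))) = 224/275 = 0.81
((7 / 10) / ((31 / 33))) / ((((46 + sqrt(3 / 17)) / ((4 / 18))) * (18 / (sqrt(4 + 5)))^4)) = 30107 / 10838179080 - 77 * sqrt(51) / 21676358160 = 0.00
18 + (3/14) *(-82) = 3/7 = 0.43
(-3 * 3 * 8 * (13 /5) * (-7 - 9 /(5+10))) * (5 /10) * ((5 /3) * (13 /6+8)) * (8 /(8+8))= 30134 /5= 6026.80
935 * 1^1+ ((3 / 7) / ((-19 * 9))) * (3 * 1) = 124354 / 133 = 934.99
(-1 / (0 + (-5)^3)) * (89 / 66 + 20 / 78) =459 / 35750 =0.01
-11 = -11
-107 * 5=-535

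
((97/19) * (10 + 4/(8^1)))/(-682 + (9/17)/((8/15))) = -19788/251389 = -0.08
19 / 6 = 3.17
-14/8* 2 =-7/2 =-3.50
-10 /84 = -5 /42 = -0.12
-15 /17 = -0.88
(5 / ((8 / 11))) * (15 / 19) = 825 / 152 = 5.43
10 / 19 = 0.53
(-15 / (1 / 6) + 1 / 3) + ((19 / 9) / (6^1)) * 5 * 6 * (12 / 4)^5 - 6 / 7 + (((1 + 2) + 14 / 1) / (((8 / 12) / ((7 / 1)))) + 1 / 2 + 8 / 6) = 55751 / 21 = 2654.81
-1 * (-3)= 3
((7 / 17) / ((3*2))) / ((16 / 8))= 7 / 204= 0.03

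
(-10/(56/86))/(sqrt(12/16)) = -17.73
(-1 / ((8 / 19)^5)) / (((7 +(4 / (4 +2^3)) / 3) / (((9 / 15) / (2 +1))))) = -22284891 / 10485760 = -2.13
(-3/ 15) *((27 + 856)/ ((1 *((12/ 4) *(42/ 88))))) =-38852/ 315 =-123.34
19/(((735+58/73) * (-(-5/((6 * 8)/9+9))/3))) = 0.22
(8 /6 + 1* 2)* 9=30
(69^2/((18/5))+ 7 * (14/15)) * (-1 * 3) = -3987.10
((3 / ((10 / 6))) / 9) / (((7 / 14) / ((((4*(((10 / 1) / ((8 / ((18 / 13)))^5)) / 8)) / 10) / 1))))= 59049 / 1901020160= 0.00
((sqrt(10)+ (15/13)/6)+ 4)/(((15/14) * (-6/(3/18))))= -763/7020- 7 * sqrt(10)/270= -0.19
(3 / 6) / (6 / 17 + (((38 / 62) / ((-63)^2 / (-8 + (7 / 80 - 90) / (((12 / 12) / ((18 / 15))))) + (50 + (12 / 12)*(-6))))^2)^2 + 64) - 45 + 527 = 1272143442205943661087563915973378 / 2639259203493040962560417378641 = 482.01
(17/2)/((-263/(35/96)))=-595/50496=-0.01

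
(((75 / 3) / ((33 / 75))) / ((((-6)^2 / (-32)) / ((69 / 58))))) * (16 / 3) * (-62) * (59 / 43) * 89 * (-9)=-299517040000 / 13717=-21835462.56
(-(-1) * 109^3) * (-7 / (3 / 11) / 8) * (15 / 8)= -498586165 / 64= -7790408.83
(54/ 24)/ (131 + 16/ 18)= 81/ 4748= 0.02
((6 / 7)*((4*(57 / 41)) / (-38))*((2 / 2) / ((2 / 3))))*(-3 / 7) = 162 / 2009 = 0.08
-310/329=-0.94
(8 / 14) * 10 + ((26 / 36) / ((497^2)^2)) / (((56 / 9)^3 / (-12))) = 30614106705599401 / 5357468673480448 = 5.71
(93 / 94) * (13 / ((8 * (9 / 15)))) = 2015 / 752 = 2.68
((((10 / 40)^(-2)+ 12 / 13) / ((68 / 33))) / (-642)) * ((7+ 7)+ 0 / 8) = -4235 / 23647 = -0.18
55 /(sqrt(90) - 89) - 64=-506079 /7831 - 165 * sqrt(10) /7831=-64.69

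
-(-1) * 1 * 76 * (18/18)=76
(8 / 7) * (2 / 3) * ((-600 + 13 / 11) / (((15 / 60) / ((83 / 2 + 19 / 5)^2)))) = -1029875568 / 275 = -3745002.07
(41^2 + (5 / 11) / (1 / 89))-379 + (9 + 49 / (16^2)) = 3806235 / 2816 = 1351.65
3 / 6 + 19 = 39 / 2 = 19.50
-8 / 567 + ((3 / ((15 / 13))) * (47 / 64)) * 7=2422499 / 181440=13.35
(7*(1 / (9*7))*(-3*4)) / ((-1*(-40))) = -1 / 30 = -0.03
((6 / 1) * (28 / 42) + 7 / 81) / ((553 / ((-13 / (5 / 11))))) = -47333 / 223965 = -0.21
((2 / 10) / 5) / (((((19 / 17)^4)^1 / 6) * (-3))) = -167042 / 3258025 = -0.05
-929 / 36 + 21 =-173 / 36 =-4.81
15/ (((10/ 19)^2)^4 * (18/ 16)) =16983563041/ 7500000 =2264.48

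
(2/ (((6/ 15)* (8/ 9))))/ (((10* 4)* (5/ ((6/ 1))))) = 27/ 160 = 0.17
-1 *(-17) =17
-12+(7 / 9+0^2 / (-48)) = -101 / 9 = -11.22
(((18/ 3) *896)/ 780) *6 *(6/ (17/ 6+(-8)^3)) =-96768/ 198575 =-0.49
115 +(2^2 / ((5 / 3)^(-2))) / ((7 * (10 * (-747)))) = 5412005 / 47061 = 115.00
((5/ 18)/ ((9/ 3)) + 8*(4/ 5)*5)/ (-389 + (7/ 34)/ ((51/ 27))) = -500837/ 6069033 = -0.08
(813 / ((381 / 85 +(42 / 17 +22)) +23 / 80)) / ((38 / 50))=27642000 / 755573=36.58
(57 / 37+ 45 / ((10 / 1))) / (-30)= -149 / 740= -0.20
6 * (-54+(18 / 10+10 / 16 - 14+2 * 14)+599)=67371 / 20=3368.55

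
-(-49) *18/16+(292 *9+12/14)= 150303/56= 2683.98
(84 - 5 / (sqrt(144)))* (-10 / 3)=-5015 / 18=-278.61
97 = 97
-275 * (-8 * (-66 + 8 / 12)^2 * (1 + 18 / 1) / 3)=1605788800 / 27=59473659.26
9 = 9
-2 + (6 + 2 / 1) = 6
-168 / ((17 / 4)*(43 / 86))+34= -766 / 17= -45.06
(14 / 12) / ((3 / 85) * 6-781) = -85 / 56886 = -0.00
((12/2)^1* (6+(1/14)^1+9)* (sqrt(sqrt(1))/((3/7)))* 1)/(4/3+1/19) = 12027/79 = 152.24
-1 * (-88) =88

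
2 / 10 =0.20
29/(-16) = -1.81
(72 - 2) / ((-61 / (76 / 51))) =-5320 / 3111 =-1.71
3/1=3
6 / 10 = 3 / 5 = 0.60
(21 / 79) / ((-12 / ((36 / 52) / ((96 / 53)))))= -1113 / 131456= -0.01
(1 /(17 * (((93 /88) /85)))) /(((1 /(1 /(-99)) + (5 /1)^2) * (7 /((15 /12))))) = -275 /24087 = -0.01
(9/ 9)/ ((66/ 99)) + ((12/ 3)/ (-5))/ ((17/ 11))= 167/ 170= 0.98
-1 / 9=-0.11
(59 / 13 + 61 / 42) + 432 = 437.99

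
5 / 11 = 0.45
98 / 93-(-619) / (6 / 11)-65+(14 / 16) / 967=1070.89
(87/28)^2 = 7569/784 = 9.65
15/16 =0.94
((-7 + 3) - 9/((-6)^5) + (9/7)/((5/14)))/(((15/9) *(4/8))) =-1723/3600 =-0.48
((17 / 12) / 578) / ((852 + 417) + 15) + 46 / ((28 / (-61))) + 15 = -312489641 / 3667104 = -85.21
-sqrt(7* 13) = -sqrt(91) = -9.54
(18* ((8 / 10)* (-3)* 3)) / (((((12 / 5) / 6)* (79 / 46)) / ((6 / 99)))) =-9936 / 869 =-11.43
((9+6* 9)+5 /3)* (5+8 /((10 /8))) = 3686 /5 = 737.20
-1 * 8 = -8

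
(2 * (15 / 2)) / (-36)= -5 / 12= -0.42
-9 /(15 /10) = -6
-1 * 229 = -229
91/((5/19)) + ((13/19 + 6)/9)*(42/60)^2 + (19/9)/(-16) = 2629843/7600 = 346.03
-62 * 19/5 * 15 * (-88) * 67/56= 2604558/7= 372079.71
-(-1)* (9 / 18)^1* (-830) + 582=167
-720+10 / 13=-719.23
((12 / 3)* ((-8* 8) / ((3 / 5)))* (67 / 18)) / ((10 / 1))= -4288 / 27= -158.81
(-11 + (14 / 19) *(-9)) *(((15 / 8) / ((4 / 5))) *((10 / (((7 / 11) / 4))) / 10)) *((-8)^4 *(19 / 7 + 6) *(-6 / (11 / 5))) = 23541120000 / 931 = 25285843.18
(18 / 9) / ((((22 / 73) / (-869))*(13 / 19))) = -109573 / 13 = -8428.69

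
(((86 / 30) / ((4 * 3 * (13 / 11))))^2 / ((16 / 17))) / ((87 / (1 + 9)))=3803393 / 762203520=0.00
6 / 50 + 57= 1428 / 25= 57.12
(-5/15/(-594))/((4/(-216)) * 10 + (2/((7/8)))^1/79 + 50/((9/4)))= 553/21744822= 0.00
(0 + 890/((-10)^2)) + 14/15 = 59/6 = 9.83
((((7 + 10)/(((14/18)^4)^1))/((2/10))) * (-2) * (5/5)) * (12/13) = -13384440/31213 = -428.81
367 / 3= 122.33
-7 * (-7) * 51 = 2499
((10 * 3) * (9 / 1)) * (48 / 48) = 270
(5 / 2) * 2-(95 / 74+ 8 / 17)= 3.25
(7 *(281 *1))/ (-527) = -1967/ 527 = -3.73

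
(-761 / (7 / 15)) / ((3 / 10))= -38050 / 7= -5435.71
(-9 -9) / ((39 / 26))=-12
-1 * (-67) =67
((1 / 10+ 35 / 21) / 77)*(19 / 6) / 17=1007 / 235620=0.00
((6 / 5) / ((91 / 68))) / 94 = 204 / 21385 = 0.01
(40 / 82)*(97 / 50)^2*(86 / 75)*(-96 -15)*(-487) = 14580506306 / 128125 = 113799.07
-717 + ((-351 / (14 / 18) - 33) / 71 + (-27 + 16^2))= -245926 / 497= -494.82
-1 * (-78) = 78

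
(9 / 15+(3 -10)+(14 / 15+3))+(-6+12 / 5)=-91 / 15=-6.07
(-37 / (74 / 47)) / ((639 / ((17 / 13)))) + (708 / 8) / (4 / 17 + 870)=1013489 / 18906732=0.05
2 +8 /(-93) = 178 /93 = 1.91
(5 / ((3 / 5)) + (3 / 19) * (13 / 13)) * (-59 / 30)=-16.70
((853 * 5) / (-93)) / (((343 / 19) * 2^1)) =-81035 / 63798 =-1.27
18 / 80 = 9 / 40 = 0.22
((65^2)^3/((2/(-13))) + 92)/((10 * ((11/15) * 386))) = -2941336733823/16984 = -173182803.45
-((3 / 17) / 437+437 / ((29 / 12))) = -180.83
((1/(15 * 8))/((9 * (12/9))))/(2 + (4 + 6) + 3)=1/21600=0.00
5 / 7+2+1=26 / 7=3.71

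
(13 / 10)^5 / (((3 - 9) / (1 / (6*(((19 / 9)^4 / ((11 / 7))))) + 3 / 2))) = -170844161969 / 182449400000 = -0.94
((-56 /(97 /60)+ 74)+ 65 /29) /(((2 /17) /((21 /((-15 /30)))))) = -41778639 /2813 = -14851.99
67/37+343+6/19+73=293943/703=418.13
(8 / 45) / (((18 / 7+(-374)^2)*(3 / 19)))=532 / 66092625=0.00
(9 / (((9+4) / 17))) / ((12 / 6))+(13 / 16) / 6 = 7513 / 1248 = 6.02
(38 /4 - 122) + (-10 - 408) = -1061 /2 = -530.50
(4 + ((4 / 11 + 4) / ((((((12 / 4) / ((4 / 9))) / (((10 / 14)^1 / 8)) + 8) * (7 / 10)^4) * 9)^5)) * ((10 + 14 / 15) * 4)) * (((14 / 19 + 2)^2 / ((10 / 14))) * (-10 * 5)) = -2235445786372951829684280888361446693760 / 1065875856773729515157472264236161053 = -2097.29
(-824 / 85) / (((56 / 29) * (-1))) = 2987 / 595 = 5.02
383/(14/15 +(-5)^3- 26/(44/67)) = -126390/54007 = -2.34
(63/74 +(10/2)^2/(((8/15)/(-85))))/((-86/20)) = 5895615/6364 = 926.40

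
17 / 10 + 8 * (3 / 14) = 3.41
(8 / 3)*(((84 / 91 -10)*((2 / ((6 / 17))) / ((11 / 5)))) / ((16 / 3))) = -5015 / 429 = -11.69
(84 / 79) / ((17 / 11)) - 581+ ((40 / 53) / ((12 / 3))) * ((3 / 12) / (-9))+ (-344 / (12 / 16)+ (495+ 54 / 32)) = -5558416583 / 10249776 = -542.30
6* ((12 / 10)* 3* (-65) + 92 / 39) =-18068 / 13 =-1389.85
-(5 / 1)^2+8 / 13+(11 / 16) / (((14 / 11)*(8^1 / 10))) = -276167 / 11648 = -23.71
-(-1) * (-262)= -262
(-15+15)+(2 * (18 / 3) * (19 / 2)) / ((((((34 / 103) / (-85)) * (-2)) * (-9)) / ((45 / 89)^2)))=-6604875 / 15842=-416.92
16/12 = 4/3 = 1.33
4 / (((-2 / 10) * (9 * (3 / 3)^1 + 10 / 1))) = -20 / 19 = -1.05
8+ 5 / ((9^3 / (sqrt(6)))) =5 * sqrt(6) / 729+ 8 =8.02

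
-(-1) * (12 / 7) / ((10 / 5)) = 6 / 7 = 0.86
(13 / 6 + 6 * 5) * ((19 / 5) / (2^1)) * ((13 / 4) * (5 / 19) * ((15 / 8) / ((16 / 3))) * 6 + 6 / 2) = 1503277 / 5120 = 293.61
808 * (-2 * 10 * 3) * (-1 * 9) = 436320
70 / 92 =35 / 46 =0.76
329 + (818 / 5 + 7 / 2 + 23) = 5191 / 10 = 519.10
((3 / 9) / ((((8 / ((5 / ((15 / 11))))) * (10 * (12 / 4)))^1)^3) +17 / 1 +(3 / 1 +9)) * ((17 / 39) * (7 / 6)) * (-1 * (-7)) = 27049656916723 / 262020096000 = 103.24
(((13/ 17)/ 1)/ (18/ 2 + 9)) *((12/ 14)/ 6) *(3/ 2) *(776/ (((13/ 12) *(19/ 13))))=4.46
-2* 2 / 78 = -2 / 39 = -0.05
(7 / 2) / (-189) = -1 / 54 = -0.02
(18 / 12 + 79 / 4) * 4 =85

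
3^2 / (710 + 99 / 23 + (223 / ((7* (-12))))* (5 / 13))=226044 / 17914823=0.01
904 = 904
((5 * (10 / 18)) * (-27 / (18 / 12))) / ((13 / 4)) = -200 / 13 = -15.38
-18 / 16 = -9 / 8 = -1.12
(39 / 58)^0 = 1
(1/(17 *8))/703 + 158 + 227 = 36809081/95608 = 385.00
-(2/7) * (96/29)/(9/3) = -64/203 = -0.32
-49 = -49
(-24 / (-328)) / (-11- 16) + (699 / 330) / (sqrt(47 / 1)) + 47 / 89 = 233 * sqrt(47) / 5170 + 17254 / 32841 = 0.83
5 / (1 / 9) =45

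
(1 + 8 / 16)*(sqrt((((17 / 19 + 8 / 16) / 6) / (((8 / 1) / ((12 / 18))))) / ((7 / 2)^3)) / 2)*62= 31*sqrt(14098) / 3724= 0.99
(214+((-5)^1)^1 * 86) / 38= -108 / 19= -5.68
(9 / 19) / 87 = 0.01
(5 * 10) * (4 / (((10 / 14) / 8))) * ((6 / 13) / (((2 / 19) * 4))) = 31920 / 13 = 2455.38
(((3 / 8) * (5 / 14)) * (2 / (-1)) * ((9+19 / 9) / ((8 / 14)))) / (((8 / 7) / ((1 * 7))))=-6125 / 192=-31.90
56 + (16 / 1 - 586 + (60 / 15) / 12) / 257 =41467 / 771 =53.78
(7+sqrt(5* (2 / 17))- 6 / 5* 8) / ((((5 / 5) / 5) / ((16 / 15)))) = -208 / 15+16* sqrt(170) / 51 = -9.78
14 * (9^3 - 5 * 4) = 9926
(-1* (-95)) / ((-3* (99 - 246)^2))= -95 / 64827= -0.00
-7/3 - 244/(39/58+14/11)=-475703/3723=-127.77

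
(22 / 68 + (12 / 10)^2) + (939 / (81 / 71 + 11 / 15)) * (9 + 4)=5526689377 / 848300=6515.02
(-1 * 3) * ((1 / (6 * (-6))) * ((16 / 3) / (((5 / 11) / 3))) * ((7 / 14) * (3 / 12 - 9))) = -77 / 6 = -12.83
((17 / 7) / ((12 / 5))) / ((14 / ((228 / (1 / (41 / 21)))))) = 66215 / 2058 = 32.17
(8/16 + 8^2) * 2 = 129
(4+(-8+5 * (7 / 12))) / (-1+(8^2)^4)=-0.00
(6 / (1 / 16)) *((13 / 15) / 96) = 13 / 15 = 0.87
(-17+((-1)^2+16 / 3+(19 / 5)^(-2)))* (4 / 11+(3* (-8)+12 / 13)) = 37277296 / 154869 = 240.70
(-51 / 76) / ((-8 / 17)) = 867 / 608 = 1.43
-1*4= -4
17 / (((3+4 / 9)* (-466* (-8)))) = 153 / 115568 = 0.00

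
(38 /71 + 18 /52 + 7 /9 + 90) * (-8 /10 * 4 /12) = -609130 /24921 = -24.44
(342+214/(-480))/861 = 81973/206640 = 0.40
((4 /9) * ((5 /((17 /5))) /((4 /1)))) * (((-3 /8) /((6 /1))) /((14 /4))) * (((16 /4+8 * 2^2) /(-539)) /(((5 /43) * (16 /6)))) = 645 /1026256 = 0.00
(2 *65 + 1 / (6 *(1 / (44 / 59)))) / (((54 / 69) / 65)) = 17216420 / 1593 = 10807.55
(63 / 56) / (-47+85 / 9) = -81 / 2704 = -0.03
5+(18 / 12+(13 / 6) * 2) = 65 / 6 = 10.83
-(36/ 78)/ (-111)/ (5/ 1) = 2/ 2405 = 0.00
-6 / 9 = -2 / 3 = -0.67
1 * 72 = 72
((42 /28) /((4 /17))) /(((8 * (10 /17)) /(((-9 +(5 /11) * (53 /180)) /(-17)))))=59687 /84480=0.71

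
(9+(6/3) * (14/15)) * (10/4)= 163/6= 27.17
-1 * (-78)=78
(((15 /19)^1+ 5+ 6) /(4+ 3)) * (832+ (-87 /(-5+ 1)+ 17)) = 1466.53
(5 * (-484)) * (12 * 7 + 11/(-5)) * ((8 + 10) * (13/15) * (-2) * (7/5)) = 216167952/25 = 8646718.08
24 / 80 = 3 / 10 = 0.30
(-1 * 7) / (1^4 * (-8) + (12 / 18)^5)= 0.89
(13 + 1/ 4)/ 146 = 53/ 584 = 0.09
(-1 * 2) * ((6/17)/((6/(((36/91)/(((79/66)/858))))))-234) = 4086036/9401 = 434.64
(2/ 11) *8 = 16/ 11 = 1.45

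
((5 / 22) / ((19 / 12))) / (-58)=-15 / 6061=-0.00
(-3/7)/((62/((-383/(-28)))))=-1149/12152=-0.09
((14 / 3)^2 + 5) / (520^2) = 241 / 2433600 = 0.00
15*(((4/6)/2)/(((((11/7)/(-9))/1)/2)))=-57.27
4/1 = 4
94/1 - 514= -420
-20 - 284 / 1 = -304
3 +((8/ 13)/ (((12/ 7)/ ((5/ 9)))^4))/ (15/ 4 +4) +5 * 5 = 28.00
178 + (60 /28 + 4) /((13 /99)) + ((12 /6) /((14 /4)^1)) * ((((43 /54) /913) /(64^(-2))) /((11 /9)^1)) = 620868023 /2741739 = 226.45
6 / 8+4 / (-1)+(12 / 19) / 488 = -15061 / 4636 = -3.25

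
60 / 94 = 30 / 47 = 0.64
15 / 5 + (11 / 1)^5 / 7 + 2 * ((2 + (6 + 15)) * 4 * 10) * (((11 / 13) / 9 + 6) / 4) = 21141284 / 819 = 25813.53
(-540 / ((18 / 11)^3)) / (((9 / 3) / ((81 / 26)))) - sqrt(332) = -6655 / 52 - 2 *sqrt(83) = -146.20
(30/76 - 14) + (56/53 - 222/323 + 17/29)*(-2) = -15406137/992902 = -15.52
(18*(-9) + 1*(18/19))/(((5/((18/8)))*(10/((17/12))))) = -10.27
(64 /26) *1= 32 /13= 2.46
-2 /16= -1 /8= -0.12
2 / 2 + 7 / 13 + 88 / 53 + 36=27008 / 689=39.20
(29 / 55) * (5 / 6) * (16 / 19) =232 / 627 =0.37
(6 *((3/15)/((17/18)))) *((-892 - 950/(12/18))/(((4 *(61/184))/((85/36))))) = -319746/61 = -5241.74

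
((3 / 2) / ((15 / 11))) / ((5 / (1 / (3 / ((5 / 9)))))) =11 / 270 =0.04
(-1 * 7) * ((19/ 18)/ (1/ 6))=-133/ 3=-44.33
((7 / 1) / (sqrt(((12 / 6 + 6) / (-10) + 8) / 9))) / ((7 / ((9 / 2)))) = 9 * sqrt(5) / 4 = 5.03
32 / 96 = 1 / 3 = 0.33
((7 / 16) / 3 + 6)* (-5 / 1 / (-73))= 1475 / 3504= 0.42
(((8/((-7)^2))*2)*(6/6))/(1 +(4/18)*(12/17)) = 816/2891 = 0.28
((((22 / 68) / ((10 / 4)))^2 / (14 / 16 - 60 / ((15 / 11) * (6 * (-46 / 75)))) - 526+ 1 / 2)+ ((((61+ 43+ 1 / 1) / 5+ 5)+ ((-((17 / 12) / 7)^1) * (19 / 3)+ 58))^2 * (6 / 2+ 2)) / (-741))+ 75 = -132891793336033943 / 267566583538800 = -496.67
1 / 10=0.10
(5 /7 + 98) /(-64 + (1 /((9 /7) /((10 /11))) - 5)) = -68409 /47327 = -1.45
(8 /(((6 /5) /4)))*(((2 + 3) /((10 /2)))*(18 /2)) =240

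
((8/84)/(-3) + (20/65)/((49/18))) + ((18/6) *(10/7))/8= 14149/22932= 0.62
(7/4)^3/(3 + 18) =49/192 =0.26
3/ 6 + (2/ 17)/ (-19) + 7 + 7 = 9363/ 646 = 14.49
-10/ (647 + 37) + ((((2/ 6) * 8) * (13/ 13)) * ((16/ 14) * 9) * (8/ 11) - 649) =-16565839/ 26334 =-629.07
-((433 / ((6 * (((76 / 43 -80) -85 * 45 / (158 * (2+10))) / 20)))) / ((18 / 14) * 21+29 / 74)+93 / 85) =-493198267109 / 1127260540605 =-0.44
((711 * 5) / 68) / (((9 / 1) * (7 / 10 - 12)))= -1975 / 3842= -0.51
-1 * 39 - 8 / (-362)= -7055 / 181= -38.98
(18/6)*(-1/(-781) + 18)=42177/781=54.00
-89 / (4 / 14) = -311.50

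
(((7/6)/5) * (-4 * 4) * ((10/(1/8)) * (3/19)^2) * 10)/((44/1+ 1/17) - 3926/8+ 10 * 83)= -365568/1881893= -0.19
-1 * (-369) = 369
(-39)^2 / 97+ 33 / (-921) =465880 / 29779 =15.64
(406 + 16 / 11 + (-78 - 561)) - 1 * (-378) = 146.45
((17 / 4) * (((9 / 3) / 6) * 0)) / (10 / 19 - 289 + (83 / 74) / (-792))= 0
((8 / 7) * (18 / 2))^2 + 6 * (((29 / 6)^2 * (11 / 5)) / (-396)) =5557511 / 52920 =105.02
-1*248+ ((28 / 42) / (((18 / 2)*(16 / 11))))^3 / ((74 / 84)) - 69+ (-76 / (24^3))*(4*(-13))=-19682440531 / 62145792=-316.71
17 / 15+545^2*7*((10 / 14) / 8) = 22277011 / 120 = 185641.76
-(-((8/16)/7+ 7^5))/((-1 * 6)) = -78433/28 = -2801.18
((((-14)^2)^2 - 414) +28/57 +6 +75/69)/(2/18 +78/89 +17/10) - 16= 14127.02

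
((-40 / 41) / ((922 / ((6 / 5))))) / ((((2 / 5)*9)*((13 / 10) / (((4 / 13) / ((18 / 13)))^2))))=-800 / 59708259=-0.00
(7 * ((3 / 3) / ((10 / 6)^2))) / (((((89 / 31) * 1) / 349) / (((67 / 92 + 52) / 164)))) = 3306427047 / 33570800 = 98.49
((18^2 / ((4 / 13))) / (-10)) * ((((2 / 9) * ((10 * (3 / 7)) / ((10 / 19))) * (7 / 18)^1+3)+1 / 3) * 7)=-29757 / 10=-2975.70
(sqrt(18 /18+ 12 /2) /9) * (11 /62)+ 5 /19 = 11 * sqrt(7) /558+ 5 /19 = 0.32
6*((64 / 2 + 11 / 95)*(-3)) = -54918 / 95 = -578.08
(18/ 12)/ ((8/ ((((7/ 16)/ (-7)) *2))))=-3/ 128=-0.02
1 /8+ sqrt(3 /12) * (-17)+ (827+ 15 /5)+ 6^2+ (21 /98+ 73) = 52127 /56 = 930.84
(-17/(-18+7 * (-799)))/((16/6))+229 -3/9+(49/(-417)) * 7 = 4264875035/18718296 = 227.85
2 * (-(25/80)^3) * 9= -1125/2048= -0.55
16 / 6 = 8 / 3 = 2.67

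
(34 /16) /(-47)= -17 /376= -0.05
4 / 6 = 2 / 3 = 0.67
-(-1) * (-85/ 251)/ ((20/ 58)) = -493/ 502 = -0.98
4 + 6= 10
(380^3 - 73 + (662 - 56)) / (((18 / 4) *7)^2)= 55301.12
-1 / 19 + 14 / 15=251 / 285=0.88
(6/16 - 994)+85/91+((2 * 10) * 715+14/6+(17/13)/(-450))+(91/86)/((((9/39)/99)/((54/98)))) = 13643841301/1006200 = 13559.77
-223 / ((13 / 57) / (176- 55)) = -118310.08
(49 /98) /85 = 0.01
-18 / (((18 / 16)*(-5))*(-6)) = -8 / 15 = -0.53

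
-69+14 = -55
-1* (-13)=13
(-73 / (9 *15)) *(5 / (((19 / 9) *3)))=-73 / 171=-0.43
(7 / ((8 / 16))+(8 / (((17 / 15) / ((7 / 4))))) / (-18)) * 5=3395 / 51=66.57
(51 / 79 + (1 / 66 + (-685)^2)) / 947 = 2446542595 / 4937658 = 495.49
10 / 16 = 5 / 8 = 0.62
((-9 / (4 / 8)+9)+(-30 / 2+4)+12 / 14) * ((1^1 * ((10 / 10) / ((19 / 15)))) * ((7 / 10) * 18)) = -3618 / 19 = -190.42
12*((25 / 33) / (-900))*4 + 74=7322 / 99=73.96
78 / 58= 39 / 29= 1.34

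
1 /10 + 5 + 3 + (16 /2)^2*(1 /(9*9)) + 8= 13681 /810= 16.89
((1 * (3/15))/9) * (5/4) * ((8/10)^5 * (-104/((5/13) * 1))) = -346112/140625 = -2.46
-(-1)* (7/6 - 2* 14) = -161/6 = -26.83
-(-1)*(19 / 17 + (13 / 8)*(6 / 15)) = 601 / 340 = 1.77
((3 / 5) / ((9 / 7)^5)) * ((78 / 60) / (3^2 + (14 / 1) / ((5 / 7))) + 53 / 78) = 5226977 / 42220035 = 0.12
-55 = -55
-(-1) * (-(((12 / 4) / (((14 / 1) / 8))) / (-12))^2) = -1 / 49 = -0.02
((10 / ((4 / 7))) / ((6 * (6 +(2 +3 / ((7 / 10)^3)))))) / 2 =12005 / 137856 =0.09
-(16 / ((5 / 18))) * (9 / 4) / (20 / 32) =-5184 / 25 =-207.36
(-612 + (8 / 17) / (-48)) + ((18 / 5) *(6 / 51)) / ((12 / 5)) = -3671 / 6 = -611.83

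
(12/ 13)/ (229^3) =12/ 156116857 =0.00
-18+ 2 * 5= -8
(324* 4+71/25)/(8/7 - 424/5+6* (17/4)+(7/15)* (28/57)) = -77735574/3466985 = -22.42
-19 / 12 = -1.58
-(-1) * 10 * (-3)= -30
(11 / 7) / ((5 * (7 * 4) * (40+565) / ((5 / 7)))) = 1 / 75460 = 0.00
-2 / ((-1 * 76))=1 / 38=0.03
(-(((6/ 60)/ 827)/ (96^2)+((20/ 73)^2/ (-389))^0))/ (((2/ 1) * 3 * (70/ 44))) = -838379531/ 8002713600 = -0.10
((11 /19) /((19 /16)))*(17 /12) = 748 /1083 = 0.69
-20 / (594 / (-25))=250 / 297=0.84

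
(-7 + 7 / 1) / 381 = 0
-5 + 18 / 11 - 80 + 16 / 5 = -4409 / 55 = -80.16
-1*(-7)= 7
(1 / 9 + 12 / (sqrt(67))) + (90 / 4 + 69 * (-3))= -3319 / 18 + 12 * sqrt(67) / 67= -182.92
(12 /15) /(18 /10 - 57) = -1 /69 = -0.01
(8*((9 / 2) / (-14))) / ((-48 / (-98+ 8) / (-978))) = 66015 / 14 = 4715.36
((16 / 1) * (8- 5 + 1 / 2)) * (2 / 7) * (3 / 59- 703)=-663584 / 59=-11247.19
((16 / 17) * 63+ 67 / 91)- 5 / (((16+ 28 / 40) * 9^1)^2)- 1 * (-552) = 2138853796799 / 3494686923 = 612.03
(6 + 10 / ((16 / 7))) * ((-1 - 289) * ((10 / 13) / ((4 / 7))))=-421225 / 104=-4050.24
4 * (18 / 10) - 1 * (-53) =301 / 5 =60.20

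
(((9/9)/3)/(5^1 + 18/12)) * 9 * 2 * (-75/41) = -900/533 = -1.69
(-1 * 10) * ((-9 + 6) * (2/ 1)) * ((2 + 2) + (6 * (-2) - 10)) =-1080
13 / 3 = 4.33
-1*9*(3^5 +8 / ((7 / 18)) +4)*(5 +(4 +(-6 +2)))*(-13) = 1095705 / 7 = 156529.29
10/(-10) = -1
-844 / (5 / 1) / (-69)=844 / 345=2.45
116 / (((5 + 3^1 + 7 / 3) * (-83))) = -348 / 2573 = -0.14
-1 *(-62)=62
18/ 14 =9/ 7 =1.29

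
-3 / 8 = -0.38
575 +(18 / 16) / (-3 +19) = 73609 / 128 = 575.07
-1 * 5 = -5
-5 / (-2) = 5 / 2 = 2.50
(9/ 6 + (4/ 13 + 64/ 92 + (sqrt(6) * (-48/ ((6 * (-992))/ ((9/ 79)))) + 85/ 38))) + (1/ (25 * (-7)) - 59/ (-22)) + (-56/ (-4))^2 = 9 * sqrt(6)/ 9796 + 4449090593/ 21871850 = 203.42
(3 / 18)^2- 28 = -1007 / 36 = -27.97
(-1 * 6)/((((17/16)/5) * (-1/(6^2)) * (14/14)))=17280/17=1016.47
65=65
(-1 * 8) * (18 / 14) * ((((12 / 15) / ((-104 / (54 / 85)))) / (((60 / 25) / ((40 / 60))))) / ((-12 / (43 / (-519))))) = 129 / 1338155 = 0.00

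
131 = 131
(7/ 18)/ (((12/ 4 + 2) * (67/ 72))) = 28/ 335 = 0.08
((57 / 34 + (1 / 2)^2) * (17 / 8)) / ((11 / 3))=393 / 352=1.12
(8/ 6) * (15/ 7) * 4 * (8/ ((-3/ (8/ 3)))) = -5120/ 63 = -81.27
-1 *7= -7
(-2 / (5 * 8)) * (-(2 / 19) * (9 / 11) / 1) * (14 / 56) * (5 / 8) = 9 / 13376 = 0.00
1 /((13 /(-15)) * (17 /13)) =-15 /17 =-0.88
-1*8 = -8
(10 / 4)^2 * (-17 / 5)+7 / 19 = -1587 / 76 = -20.88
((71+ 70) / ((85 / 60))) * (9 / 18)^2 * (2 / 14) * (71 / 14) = 30033 / 1666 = 18.03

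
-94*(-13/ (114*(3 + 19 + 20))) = 611/ 2394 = 0.26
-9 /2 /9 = -1 /2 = -0.50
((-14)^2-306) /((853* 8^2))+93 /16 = 158603 /27296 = 5.81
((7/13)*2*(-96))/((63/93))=-1984/13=-152.62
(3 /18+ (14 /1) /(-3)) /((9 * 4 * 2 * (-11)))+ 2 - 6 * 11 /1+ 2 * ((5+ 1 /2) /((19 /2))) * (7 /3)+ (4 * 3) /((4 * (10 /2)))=-3044339 /50160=-60.69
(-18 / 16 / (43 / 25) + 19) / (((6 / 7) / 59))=2606443 / 2064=1262.81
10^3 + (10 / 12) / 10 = 12001 / 12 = 1000.08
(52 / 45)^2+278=565654 / 2025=279.34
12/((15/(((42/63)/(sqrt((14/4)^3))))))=16*sqrt(14)/735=0.08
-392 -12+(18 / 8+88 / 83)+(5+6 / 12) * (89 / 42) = -678088 / 1743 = -389.03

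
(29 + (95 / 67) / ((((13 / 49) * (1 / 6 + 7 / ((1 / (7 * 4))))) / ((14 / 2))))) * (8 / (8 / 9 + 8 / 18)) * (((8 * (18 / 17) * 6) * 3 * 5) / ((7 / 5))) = 11634977246400 / 121994873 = 95372.67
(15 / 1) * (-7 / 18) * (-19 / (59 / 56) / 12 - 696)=2160515 / 531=4068.77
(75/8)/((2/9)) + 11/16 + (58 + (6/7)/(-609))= 1146731/11368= 100.87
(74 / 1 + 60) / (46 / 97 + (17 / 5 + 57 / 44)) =2859560 / 110321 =25.92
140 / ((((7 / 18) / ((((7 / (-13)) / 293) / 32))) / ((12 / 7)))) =-135 / 3809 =-0.04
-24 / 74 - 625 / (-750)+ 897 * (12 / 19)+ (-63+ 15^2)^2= 113088947 / 4218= 26811.04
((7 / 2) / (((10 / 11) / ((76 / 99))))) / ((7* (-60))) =-19 / 2700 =-0.01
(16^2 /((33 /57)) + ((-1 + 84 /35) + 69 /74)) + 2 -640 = -787487 /4070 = -193.49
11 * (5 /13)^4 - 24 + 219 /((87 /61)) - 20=90937672 /828269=109.79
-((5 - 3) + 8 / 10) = -14 / 5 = -2.80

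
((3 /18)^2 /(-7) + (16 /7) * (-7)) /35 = -4033 /8820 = -0.46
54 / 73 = 0.74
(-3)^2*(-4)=-36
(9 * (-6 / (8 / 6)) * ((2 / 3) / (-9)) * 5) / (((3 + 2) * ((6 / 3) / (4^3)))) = 96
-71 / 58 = -1.22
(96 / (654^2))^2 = 64 / 1270423449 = 0.00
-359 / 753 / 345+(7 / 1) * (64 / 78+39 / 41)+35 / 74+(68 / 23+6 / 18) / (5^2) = 13.01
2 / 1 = 2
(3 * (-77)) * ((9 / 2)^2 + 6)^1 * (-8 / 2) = 24255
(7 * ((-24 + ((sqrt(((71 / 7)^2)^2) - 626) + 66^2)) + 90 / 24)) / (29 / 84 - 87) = -307.99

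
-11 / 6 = -1.83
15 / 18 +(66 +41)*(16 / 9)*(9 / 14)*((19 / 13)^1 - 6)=-302569 / 546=-554.16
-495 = -495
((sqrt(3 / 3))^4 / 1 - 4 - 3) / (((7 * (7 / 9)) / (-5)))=270 / 49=5.51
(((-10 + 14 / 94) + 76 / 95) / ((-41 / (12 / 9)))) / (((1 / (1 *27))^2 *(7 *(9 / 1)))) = 3.41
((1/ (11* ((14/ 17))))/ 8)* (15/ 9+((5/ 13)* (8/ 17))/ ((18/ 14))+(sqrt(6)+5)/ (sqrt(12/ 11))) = 3595/ 144144+17* sqrt(33)* (sqrt(6)+5)/ 7392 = 0.12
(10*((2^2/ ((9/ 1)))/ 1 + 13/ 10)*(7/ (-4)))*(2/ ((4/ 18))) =-1099/ 4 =-274.75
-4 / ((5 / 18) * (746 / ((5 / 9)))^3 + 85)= -100 / 16814020033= -0.00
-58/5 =-11.60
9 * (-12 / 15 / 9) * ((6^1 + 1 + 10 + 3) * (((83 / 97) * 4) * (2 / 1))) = -10624 / 97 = -109.53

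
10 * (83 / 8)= 415 / 4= 103.75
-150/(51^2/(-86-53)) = 6950/867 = 8.02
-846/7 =-120.86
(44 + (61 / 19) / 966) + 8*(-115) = -16078043 / 18354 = -876.00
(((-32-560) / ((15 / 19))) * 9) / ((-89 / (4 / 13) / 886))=119588736 / 5785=20672.21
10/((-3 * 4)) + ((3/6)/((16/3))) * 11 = 19/96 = 0.20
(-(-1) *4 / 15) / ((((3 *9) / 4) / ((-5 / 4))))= -0.05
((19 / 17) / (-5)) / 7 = -19 / 595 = -0.03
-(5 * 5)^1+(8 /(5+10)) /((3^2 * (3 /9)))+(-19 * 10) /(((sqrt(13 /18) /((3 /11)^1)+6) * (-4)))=-2679653 /191655 - 9405 * sqrt(26) /8518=-19.61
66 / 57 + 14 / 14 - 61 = -1118 / 19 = -58.84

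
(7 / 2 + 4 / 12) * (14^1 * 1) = 161 / 3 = 53.67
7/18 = 0.39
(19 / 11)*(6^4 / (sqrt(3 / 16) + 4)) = 1575936 / 2783 -98496*sqrt(3) / 2783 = 504.97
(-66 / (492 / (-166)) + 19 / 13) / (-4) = -3162 / 533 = -5.93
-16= -16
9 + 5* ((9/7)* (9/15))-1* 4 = 62/7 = 8.86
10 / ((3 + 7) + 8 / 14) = 35 / 37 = 0.95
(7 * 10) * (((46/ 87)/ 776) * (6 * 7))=5635/ 2813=2.00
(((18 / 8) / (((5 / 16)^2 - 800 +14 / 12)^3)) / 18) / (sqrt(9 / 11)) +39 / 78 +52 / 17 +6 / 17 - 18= -479 / 34 - 18874368 * sqrt(11) / 230830350233352589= -14.09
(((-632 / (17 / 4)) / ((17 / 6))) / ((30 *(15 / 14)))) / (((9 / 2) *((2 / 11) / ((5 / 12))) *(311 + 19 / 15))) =-24332 / 9137313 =-0.00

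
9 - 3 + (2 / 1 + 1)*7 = 27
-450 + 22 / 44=-449.50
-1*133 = -133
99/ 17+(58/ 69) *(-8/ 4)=4859/ 1173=4.14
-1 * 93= -93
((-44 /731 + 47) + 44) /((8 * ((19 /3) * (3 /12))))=199431 /27778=7.18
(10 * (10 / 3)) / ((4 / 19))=475 / 3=158.33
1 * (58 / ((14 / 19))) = 78.71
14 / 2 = 7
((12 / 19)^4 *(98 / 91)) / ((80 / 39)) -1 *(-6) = 3964062 / 651605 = 6.08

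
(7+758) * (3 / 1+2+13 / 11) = 52020 / 11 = 4729.09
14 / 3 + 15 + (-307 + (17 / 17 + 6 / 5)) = -4277 / 15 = -285.13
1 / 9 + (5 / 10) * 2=10 / 9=1.11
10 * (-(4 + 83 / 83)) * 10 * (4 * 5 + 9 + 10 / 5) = -15500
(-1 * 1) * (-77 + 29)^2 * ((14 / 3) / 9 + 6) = -45056 / 3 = -15018.67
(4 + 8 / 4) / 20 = 3 / 10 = 0.30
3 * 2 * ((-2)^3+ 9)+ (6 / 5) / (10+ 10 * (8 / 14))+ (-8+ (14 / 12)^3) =-19939 / 59400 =-0.34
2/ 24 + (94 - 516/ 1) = -5063/ 12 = -421.92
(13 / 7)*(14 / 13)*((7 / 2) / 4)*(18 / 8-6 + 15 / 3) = 35 / 16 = 2.19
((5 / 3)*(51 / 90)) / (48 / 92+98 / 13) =5083 / 43380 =0.12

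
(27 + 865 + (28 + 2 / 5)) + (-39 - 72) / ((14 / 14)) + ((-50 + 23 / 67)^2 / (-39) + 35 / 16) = 3493773499 / 4668560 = 748.36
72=72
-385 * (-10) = 3850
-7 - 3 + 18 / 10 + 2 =-6.20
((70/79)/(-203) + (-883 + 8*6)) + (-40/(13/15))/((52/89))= -353881005/387179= -914.00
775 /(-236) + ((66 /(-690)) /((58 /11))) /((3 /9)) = -2627459 /787060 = -3.34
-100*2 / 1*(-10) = 2000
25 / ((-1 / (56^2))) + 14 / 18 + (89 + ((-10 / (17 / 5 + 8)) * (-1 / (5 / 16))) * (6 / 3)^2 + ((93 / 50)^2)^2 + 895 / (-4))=-83908391123129 / 1068750000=-78510.78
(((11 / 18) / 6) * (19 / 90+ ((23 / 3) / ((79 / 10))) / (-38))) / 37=275759 / 539819640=0.00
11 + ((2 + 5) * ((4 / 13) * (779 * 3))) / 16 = 16931 / 52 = 325.60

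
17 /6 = 2.83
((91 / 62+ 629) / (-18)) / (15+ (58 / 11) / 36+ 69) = -429979 / 1032982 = -0.42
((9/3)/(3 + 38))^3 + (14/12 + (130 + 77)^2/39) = 5912665775/5375838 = 1099.86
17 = 17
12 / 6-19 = -17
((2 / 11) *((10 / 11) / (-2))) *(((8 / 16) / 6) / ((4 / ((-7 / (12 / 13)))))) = 455 / 34848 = 0.01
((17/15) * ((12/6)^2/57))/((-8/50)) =-85/171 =-0.50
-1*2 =-2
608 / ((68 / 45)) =6840 / 17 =402.35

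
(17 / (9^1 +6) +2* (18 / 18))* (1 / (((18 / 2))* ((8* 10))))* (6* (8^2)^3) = 6844.87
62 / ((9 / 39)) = 806 / 3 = 268.67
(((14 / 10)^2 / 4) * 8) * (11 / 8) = 539 / 100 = 5.39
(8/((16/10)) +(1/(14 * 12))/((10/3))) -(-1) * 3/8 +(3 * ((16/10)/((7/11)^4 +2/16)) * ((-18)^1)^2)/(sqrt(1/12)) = 3011/560 +202397184 * sqrt(3)/18805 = 18647.34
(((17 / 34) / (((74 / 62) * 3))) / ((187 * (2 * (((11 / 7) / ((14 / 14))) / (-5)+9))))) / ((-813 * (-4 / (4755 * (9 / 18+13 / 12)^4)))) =11795593775 / 29860620337152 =0.00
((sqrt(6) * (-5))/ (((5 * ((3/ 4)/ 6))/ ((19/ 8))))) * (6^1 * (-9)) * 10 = 10260 * sqrt(6) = 25131.76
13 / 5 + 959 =4808 / 5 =961.60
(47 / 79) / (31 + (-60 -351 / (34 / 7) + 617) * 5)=1598 / 6593261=0.00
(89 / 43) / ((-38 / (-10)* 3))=445 / 2451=0.18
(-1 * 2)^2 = 4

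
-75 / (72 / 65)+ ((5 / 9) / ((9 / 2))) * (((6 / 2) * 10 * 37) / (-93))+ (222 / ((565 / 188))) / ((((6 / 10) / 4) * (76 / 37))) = 7356437897 / 43128936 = 170.57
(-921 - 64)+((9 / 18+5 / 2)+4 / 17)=-16690 / 17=-981.76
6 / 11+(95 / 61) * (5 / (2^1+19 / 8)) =10922 / 4697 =2.33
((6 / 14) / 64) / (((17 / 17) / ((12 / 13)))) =9 / 1456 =0.01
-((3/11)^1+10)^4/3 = -163047361/43923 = -3712.12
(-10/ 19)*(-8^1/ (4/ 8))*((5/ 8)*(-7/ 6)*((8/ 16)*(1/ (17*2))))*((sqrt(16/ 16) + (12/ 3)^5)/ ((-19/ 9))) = 538125/ 12274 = 43.84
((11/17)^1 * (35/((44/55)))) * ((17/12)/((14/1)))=275/96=2.86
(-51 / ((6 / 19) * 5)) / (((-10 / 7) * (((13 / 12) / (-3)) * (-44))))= 20349 / 14300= 1.42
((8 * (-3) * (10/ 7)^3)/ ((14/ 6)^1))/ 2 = -36000/ 2401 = -14.99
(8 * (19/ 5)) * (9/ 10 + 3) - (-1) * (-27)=2289/ 25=91.56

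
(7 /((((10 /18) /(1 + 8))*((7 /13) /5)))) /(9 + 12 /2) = 351 /5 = 70.20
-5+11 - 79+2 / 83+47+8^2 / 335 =-716948 / 27805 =-25.78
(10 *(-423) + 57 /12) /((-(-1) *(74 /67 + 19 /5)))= -861.51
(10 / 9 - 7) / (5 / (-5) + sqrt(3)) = -53 *sqrt(3) / 18 - 53 / 18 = -8.04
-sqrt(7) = -2.65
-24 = -24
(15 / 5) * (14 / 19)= 42 / 19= 2.21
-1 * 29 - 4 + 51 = 18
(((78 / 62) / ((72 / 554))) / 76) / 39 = 277 / 84816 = 0.00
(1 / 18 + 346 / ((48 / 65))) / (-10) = -33739 / 720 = -46.86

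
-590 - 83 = -673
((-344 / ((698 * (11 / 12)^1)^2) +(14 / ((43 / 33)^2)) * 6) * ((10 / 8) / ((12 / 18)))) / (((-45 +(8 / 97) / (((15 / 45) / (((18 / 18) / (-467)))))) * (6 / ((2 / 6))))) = -8481880160826475 / 74065867483375988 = -0.11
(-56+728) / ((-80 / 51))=-428.40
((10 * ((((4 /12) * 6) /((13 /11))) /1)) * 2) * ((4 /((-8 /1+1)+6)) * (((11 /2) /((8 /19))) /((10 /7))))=-16093 /13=-1237.92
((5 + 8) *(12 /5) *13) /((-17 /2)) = -4056 /85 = -47.72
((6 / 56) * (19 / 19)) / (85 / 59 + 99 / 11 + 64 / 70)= 0.01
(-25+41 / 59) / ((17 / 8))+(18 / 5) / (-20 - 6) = -754707 / 65195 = -11.58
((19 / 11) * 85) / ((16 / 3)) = 4845 / 176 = 27.53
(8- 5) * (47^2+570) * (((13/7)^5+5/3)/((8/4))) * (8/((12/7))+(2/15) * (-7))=1902287432/5145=369735.17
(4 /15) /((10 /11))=0.29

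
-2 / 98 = -1 / 49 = -0.02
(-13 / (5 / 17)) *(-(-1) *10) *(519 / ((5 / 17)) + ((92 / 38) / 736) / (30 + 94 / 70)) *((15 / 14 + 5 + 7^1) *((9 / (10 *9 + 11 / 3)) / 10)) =-3212947608280839 / 32798544800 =-97960.07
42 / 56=3 / 4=0.75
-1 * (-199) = 199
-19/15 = -1.27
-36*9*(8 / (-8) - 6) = 2268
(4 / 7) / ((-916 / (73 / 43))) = -73 / 68929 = -0.00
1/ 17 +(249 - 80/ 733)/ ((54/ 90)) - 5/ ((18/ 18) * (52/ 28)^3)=34009916923/ 82130451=414.10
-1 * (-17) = 17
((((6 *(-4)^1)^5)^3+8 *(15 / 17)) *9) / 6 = -12873860715379175718732 / 17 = -757285924434069159925.41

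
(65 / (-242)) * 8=-260 / 121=-2.15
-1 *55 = -55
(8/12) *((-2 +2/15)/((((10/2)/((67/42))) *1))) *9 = -268/75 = -3.57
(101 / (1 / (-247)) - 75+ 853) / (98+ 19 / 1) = -206.57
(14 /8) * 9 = 63 /4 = 15.75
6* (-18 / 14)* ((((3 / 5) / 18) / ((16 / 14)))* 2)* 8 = -18 / 5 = -3.60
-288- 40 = -328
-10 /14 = -5 /7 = -0.71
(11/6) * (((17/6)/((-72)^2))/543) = 187/101336832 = 0.00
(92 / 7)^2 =8464 / 49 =172.73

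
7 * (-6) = -42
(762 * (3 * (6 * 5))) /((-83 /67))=-4594860 /83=-55359.76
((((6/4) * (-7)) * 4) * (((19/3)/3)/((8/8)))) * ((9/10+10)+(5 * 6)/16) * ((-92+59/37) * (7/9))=106090243/1332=79647.33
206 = 206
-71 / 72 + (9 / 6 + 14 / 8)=163 / 72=2.26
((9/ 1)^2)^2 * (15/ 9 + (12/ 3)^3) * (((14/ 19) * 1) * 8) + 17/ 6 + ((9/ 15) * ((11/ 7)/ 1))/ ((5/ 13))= 50666771831/ 19950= 2539687.81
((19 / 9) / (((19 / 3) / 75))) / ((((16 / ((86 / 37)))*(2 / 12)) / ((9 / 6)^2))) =29025 / 592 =49.03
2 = 2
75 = 75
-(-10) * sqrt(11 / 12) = 5 * sqrt(33) / 3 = 9.57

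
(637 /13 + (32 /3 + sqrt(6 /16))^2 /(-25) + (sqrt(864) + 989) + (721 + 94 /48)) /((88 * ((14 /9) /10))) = 663 * sqrt(6) /770 + 1580753 /12320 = 130.42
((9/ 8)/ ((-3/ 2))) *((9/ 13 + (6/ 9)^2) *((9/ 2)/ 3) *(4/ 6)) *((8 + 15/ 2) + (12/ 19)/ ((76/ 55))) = -80647/ 5928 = -13.60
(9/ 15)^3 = 27/ 125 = 0.22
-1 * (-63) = 63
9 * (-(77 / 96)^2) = -5929 / 1024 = -5.79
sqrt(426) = 20.64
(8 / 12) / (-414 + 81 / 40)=-80 / 49437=-0.00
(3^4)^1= 81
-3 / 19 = -0.16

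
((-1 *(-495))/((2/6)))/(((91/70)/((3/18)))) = 2475/13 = 190.38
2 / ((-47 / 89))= -178 / 47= -3.79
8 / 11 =0.73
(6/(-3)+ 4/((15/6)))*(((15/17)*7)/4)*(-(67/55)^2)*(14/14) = 94269/102850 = 0.92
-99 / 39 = -33 / 13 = -2.54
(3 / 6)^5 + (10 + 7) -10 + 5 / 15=707 / 96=7.36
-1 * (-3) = 3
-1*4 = -4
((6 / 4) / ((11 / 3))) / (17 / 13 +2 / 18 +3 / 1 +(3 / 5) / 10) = 26325 / 288211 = 0.09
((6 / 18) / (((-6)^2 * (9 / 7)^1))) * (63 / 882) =0.00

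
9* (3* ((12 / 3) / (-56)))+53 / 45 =-473 / 630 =-0.75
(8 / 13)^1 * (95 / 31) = 760 / 403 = 1.89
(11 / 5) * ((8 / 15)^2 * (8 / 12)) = 1408 / 3375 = 0.42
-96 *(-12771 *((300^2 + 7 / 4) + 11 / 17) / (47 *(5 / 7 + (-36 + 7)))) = -66318086268 / 799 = -83001359.53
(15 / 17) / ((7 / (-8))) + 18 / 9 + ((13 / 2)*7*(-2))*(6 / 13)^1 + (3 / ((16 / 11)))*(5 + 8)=-27029 / 1904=-14.20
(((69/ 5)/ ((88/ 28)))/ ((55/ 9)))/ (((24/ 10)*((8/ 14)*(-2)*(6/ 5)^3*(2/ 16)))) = -28175/ 23232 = -1.21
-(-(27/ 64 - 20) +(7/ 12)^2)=-19.92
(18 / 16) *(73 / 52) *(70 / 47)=22995 / 9776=2.35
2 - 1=1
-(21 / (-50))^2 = -441 / 2500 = -0.18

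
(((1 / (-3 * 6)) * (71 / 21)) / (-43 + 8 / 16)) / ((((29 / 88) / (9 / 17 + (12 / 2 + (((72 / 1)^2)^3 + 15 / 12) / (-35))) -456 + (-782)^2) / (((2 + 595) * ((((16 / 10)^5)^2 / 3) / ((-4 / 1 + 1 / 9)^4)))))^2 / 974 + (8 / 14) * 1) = 218651596350232491957932704308554330366580854173273332218068992 / 2072523946195776960985133495735846795833354592544983338205375184423235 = 0.00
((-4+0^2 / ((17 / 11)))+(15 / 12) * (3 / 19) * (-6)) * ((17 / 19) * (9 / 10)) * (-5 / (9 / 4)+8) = -43537 / 1805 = -24.12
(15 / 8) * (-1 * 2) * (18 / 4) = -135 / 8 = -16.88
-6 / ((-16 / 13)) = 39 / 8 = 4.88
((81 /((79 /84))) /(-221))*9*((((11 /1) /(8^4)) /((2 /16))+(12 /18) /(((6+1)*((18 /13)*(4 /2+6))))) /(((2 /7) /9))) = -14854833 /4469504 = -3.32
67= 67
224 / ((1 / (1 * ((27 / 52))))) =1512 / 13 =116.31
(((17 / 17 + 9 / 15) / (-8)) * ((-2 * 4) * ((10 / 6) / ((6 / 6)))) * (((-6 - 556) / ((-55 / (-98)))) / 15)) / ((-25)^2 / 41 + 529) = -9032464 / 27613575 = -0.33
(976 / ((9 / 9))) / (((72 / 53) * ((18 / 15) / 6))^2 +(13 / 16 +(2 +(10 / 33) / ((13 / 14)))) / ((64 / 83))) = 30109172121600 / 127856113339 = 235.49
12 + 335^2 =112237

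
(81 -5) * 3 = 228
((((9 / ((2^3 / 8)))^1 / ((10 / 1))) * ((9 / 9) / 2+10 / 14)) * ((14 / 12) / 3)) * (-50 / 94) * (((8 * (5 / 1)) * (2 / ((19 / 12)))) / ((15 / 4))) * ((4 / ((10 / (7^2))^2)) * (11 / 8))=-1795948 / 4465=-402.23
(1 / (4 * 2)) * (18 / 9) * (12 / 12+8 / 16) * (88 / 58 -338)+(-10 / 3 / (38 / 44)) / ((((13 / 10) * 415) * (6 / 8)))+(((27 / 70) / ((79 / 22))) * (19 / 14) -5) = -54286082510969 / 414255916620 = -131.04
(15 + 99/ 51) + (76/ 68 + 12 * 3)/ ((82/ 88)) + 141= 137849/ 697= 197.77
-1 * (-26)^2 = -676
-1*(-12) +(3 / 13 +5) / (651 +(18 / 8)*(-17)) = 382628 / 31863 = 12.01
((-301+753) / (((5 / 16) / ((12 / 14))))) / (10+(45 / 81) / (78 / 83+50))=123.84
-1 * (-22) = 22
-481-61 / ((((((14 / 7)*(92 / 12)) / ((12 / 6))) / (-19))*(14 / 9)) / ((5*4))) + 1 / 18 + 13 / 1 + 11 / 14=1476.51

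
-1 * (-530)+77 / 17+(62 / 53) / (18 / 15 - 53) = 124731979 / 233359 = 534.51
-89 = -89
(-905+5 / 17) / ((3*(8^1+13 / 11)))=-169180 / 5151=-32.84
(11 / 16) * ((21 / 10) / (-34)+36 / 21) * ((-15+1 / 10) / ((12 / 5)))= -2148729 / 304640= -7.05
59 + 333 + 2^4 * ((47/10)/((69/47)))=152912/345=443.22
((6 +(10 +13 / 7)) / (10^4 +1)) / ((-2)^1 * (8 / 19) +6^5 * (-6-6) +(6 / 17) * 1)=-40375 / 2110006359538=-0.00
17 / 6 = 2.83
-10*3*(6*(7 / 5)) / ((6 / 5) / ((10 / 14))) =-150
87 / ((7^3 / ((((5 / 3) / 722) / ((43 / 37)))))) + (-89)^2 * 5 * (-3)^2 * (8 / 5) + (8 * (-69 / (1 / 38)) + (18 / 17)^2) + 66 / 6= 1690617109416731 / 3077496842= 549348.12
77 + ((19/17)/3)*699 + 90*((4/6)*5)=10836/17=637.41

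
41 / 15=2.73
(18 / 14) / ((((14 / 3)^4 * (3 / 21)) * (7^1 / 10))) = 3645 / 134456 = 0.03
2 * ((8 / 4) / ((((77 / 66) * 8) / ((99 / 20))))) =297 / 140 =2.12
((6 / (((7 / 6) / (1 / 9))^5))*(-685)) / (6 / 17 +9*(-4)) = 372640 / 412494201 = 0.00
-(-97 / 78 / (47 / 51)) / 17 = 97 / 1222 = 0.08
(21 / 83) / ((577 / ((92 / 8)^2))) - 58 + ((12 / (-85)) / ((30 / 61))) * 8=-4904297739 / 81414700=-60.24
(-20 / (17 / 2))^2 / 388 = 400 / 28033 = 0.01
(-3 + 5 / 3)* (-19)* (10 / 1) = 760 / 3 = 253.33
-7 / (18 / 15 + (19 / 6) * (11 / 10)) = -420 / 281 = -1.49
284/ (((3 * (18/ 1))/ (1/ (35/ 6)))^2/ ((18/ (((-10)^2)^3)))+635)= 284/ 5512500635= 0.00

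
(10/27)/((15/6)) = 0.15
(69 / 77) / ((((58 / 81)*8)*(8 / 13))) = 72657 / 285824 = 0.25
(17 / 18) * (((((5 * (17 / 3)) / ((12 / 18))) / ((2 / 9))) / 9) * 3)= 60.21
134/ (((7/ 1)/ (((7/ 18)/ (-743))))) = -67/ 6687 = -0.01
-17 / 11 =-1.55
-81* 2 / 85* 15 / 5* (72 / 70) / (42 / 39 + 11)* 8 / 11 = -1819584 / 5137825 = -0.35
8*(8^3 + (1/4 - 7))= 4042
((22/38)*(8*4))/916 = 88/4351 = 0.02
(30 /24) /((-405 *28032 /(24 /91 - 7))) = 613 /826495488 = 0.00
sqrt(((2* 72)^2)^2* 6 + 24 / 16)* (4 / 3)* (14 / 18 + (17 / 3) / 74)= 569* sqrt(10319560710) / 999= 57859.86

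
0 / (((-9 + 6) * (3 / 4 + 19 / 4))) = 0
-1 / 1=-1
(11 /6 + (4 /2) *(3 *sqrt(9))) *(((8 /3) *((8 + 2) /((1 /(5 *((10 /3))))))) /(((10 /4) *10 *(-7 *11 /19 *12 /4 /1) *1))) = -25840 /891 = -29.00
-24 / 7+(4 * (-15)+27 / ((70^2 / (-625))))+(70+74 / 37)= 1005 / 196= 5.13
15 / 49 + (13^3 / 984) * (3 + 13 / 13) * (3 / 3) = 9.24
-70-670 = -740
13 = 13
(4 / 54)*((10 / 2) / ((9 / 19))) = 190 / 243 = 0.78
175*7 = 1225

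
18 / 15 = 6 / 5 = 1.20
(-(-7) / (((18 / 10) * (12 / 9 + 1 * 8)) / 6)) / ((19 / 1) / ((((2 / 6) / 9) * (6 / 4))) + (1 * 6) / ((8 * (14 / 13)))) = 140 / 19191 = 0.01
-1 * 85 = -85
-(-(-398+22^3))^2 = -105062500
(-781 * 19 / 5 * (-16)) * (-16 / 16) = -237424 / 5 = -47484.80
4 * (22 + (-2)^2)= 104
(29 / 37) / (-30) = -29 / 1110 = -0.03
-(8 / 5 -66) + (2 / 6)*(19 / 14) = 13619 / 210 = 64.85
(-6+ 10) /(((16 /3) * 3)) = 1 /4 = 0.25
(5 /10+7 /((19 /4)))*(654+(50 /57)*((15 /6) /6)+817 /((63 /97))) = 114450325 /30324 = 3774.25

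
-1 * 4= -4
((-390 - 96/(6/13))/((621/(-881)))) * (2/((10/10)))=45812/27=1696.74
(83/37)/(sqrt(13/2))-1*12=-12 + 83*sqrt(26)/481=-11.12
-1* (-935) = 935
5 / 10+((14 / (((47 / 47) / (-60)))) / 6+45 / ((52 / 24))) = -3087 / 26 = -118.73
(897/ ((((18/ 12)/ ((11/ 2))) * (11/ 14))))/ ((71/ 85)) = 355810/ 71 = 5011.41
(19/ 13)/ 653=19/ 8489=0.00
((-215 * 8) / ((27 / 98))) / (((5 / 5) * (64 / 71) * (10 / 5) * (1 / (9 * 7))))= -5235895 / 24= -218162.29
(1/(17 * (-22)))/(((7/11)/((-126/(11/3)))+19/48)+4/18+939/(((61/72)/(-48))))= 13176/262155989843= 0.00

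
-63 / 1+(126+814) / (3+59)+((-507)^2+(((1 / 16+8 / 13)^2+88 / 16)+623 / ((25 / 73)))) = 8678341665311 / 33529600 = 258826.28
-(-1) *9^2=81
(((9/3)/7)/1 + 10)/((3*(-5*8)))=-73/840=-0.09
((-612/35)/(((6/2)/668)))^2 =18570057984/1225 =15159231.01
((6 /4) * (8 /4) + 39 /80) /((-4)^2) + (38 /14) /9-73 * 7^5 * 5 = -494690473303 /80640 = -6134554.48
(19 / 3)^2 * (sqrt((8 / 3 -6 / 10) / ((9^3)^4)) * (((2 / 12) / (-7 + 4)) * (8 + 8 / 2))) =-722 * sqrt(465) / 215233605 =-0.00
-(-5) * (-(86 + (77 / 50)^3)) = -11206533 / 25000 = -448.26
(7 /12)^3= 343 /1728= 0.20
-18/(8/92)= -207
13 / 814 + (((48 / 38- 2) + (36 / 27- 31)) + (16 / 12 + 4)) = -1162465 / 46398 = -25.05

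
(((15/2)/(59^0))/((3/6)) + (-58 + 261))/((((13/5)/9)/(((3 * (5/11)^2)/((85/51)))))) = 441450/1573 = 280.64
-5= -5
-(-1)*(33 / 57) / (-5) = -11 / 95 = -0.12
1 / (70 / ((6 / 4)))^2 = 9 / 19600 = 0.00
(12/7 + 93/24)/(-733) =-313/41048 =-0.01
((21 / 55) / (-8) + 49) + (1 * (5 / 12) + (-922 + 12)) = -1136033 / 1320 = -860.63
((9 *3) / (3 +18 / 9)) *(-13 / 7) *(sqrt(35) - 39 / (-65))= -65.35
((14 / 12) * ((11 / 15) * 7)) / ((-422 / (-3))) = 539 / 12660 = 0.04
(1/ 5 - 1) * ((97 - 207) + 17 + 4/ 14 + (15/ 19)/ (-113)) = 5574032/ 75145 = 74.18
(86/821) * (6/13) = 516/10673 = 0.05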